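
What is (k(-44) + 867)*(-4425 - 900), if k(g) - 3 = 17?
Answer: -4723275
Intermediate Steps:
k(g) = 20 (k(g) = 3 + 17 = 20)
(k(-44) + 867)*(-4425 - 900) = (20 + 867)*(-4425 - 900) = 887*(-5325) = -4723275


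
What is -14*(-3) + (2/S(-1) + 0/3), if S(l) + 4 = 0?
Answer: 83/2 ≈ 41.500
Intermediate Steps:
S(l) = -4 (S(l) = -4 + 0 = -4)
-14*(-3) + (2/S(-1) + 0/3) = -14*(-3) + (2/(-4) + 0/3) = 42 + (2*(-¼) + 0*(⅓)) = 42 + (-½ + 0) = 42 - ½ = 83/2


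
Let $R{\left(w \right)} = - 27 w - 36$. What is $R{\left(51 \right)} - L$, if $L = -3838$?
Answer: $2425$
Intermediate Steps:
$R{\left(w \right)} = -36 - 27 w$
$R{\left(51 \right)} - L = \left(-36 - 1377\right) - -3838 = \left(-36 - 1377\right) + 3838 = -1413 + 3838 = 2425$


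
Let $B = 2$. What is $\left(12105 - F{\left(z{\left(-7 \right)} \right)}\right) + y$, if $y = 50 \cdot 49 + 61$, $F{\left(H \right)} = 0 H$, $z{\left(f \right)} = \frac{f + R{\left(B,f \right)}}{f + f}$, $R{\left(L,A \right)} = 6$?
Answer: $14616$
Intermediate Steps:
$z{\left(f \right)} = \frac{6 + f}{2 f}$ ($z{\left(f \right)} = \frac{f + 6}{f + f} = \frac{6 + f}{2 f}$)
$F{\left(H \right)} = 0$
$y = 2511$ ($y = 2450 + 61 = 2511$)
$\left(12105 - F{\left(z{\left(-7 \right)} \right)}\right) + y = \left(12105 - 0\right) + 2511 = \left(12105 + 0\right) + 2511 = 12105 + 2511 = 14616$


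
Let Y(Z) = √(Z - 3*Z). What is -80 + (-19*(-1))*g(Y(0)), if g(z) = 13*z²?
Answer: -80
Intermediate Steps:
Y(Z) = √2*√(-Z) (Y(Z) = √(-2*Z) = √2*√(-Z))
-80 + (-19*(-1))*g(Y(0)) = -80 + (-19*(-1))*(13*(√2*√(-1*0))²) = -80 + 19*(13*(√2*√0)²) = -80 + 19*(13*(√2*0)²) = -80 + 19*(13*0²) = -80 + 19*(13*0) = -80 + 19*0 = -80 + 0 = -80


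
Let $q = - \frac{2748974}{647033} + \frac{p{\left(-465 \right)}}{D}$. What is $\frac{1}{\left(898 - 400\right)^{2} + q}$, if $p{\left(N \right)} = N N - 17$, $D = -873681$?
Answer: $\frac{565300438473}{140194228322993734} \approx 4.0323 \cdot 10^{-6}$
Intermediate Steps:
$p{\left(N \right)} = -17 + N^{2}$ ($p{\left(N \right)} = N^{2} - 17 = -17 + N^{2}$)
$q = - \frac{2541620064158}{565300438473}$ ($q = - \frac{2748974}{647033} + \frac{-17 + \left(-465\right)^{2}}{-873681} = \left(-2748974\right) \frac{1}{647033} + \left(-17 + 216225\right) \left(- \frac{1}{873681}\right) = - \frac{2748974}{647033} + 216208 \left(- \frac{1}{873681}\right) = - \frac{2748974}{647033} - \frac{216208}{873681} = - \frac{2541620064158}{565300438473} \approx -4.496$)
$\frac{1}{\left(898 - 400\right)^{2} + q} = \frac{1}{\left(898 - 400\right)^{2} - \frac{2541620064158}{565300438473}} = \frac{1}{498^{2} - \frac{2541620064158}{565300438473}} = \frac{1}{248004 - \frac{2541620064158}{565300438473}} = \frac{1}{\frac{140194228322993734}{565300438473}} = \frac{565300438473}{140194228322993734}$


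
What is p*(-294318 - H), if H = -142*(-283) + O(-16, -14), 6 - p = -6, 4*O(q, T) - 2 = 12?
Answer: -4014090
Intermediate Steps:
O(q, T) = 7/2 (O(q, T) = ½ + (¼)*12 = ½ + 3 = 7/2)
p = 12 (p = 6 - 1*(-6) = 6 + 6 = 12)
H = 80379/2 (H = -142*(-283) + 7/2 = 40186 + 7/2 = 80379/2 ≈ 40190.)
p*(-294318 - H) = 12*(-294318 - 1*80379/2) = 12*(-294318 - 80379/2) = 12*(-669015/2) = -4014090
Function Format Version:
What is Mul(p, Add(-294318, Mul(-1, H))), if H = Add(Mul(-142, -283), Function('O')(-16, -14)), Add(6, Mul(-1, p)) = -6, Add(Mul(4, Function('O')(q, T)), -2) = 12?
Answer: -4014090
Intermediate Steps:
Function('O')(q, T) = Rational(7, 2) (Function('O')(q, T) = Add(Rational(1, 2), Mul(Rational(1, 4), 12)) = Add(Rational(1, 2), 3) = Rational(7, 2))
p = 12 (p = Add(6, Mul(-1, -6)) = Add(6, 6) = 12)
H = Rational(80379, 2) (H = Add(Mul(-142, -283), Rational(7, 2)) = Add(40186, Rational(7, 2)) = Rational(80379, 2) ≈ 40190.)
Mul(p, Add(-294318, Mul(-1, H))) = Mul(12, Add(-294318, Mul(-1, Rational(80379, 2)))) = Mul(12, Add(-294318, Rational(-80379, 2))) = Mul(12, Rational(-669015, 2)) = -4014090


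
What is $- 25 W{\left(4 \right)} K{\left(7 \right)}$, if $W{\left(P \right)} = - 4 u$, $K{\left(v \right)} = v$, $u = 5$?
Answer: $3500$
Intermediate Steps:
$W{\left(P \right)} = -20$ ($W{\left(P \right)} = \left(-4\right) 5 = -20$)
$- 25 W{\left(4 \right)} K{\left(7 \right)} = \left(-25\right) \left(-20\right) 7 = 500 \cdot 7 = 3500$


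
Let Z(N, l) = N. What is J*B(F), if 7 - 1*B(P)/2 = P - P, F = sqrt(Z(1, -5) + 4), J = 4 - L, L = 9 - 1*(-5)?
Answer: -140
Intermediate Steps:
L = 14 (L = 9 + 5 = 14)
J = -10 (J = 4 - 1*14 = 4 - 14 = -10)
F = sqrt(5) (F = sqrt(1 + 4) = sqrt(5) ≈ 2.2361)
B(P) = 14 (B(P) = 14 - 2*(P - P) = 14 - 2*0 = 14 + 0 = 14)
J*B(F) = -10*14 = -140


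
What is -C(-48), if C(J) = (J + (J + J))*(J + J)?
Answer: -13824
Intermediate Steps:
C(J) = 6*J² (C(J) = (J + 2*J)*(2*J) = (3*J)*(2*J) = 6*J²)
-C(-48) = -6*(-48)² = -6*2304 = -1*13824 = -13824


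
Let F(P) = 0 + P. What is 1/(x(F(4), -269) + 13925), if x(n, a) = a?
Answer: 1/13656 ≈ 7.3228e-5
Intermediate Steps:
F(P) = P
1/(x(F(4), -269) + 13925) = 1/(-269 + 13925) = 1/13656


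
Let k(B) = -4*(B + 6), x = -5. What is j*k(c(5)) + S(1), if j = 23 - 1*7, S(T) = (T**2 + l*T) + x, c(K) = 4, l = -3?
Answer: -647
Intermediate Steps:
S(T) = -5 + T**2 - 3*T (S(T) = (T**2 - 3*T) - 5 = -5 + T**2 - 3*T)
k(B) = -24 - 4*B (k(B) = -4*(6 + B) = -24 - 4*B)
j = 16 (j = 23 - 7 = 16)
j*k(c(5)) + S(1) = 16*(-24 - 4*4) + (-5 + 1**2 - 3*1) = 16*(-24 - 16) + (-5 + 1 - 3) = 16*(-40) - 7 = -640 - 7 = -647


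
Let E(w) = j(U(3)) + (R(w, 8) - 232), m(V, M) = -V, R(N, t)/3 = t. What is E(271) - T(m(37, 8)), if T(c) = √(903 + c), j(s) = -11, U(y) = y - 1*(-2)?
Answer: -219 - √866 ≈ -248.43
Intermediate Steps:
U(y) = 2 + y (U(y) = y + 2 = 2 + y)
R(N, t) = 3*t
E(w) = -219 (E(w) = -11 + (3*8 - 232) = -11 + (24 - 232) = -11 - 208 = -219)
E(271) - T(m(37, 8)) = -219 - √(903 - 1*37) = -219 - √(903 - 37) = -219 - √866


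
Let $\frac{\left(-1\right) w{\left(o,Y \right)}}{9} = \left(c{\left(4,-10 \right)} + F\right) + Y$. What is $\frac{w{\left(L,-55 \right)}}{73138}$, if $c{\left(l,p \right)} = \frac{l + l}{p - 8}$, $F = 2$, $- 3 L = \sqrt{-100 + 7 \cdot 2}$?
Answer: $\frac{37}{5626} \approx 0.0065766$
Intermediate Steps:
$L = - \frac{i \sqrt{86}}{3}$ ($L = - \frac{\sqrt{-100 + 7 \cdot 2}}{3} = - \frac{\sqrt{-100 + 14}}{3} = - \frac{\sqrt{-86}}{3} = - \frac{i \sqrt{86}}{3} \approx - 3.0912 i$)
$c{\left(l,p \right)} = \frac{2 l}{-8 + p}$
$w{\left(o,Y \right)} = -14 - 9 Y$ ($w{\left(o,Y \right)} = - 9 \left(\left(2 \cdot 4 \frac{1}{-8 - 10} + 2\right) + Y\right) = - 9 \left(\left(2 \cdot 4 \frac{1}{-18} + 2\right) + Y\right) = - 9 \left(\left(2 \cdot 4 \left(- \frac{1}{18}\right) + 2\right) + Y\right) = - 9 \left(\left(- \frac{4}{9} + 2\right) + Y\right) = - 9 \left(\frac{14}{9} + Y\right) = -14 - 9 Y$)
$\frac{w{\left(L,-55 \right)}}{73138} = \frac{-14 - -495}{73138} = \left(-14 + 495\right) \frac{1}{73138} = 481 \cdot \frac{1}{73138} = \frac{37}{5626}$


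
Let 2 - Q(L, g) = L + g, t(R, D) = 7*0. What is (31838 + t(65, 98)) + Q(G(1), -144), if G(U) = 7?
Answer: 31977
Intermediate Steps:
t(R, D) = 0
Q(L, g) = 2 - L - g (Q(L, g) = 2 - (L + g) = 2 + (-L - g) = 2 - L - g)
(31838 + t(65, 98)) + Q(G(1), -144) = (31838 + 0) + (2 - 1*7 - 1*(-144)) = 31838 + (2 - 7 + 144) = 31838 + 139 = 31977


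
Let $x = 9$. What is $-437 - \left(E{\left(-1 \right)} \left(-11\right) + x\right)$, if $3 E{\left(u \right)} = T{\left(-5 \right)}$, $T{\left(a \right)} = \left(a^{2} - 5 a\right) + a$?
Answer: $-281$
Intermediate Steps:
$T{\left(a \right)} = a^{2} - 4 a$
$E{\left(u \right)} = 15$ ($E{\left(u \right)} = \frac{\left(-5\right) \left(-4 - 5\right)}{3} = \frac{\left(-5\right) \left(-9\right)}{3} = \frac{1}{3} \cdot 45 = 15$)
$-437 - \left(E{\left(-1 \right)} \left(-11\right) + x\right) = -437 - \left(15 \left(-11\right) + 9\right) = -437 - \left(-165 + 9\right) = -437 - -156 = -437 + 156 = -281$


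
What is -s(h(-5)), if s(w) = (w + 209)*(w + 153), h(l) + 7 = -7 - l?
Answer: -28800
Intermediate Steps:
h(l) = -14 - l (h(l) = -7 + (-7 - l) = -14 - l)
s(w) = (153 + w)*(209 + w) (s(w) = (209 + w)*(153 + w) = (153 + w)*(209 + w))
-s(h(-5)) = -(31977 + (-14 - 1*(-5))² + 362*(-14 - 1*(-5))) = -(31977 + (-14 + 5)² + 362*(-14 + 5)) = -(31977 + (-9)² + 362*(-9)) = -(31977 + 81 - 3258) = -1*28800 = -28800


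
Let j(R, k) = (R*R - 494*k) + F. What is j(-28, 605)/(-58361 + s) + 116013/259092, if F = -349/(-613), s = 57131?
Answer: 2635022946601/10852932060 ≈ 242.79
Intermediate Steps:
F = 349/613 (F = -349*(-1/613) = 349/613 ≈ 0.56933)
j(R, k) = 349/613 + R**2 - 494*k (j(R, k) = (R*R - 494*k) + 349/613 = (R**2 - 494*k) + 349/613 = 349/613 + R**2 - 494*k)
j(-28, 605)/(-58361 + s) + 116013/259092 = (349/613 + (-28)**2 - 494*605)/(-58361 + 57131) + 116013/259092 = (349/613 + 784 - 298870)/(-1230) + 116013*(1/259092) = -182726369/613*(-1/1230) + 38671/86364 = 182726369/753990 + 38671/86364 = 2635022946601/10852932060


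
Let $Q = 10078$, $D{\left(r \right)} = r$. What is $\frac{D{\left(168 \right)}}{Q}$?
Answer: $\frac{84}{5039} \approx 0.01667$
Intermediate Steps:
$\frac{D{\left(168 \right)}}{Q} = \frac{168}{10078} = 168 \cdot \frac{1}{10078} = \frac{84}{5039}$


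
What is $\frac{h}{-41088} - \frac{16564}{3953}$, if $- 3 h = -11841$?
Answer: $- \frac{696184123}{162420864} \approx -4.2863$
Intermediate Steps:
$h = 3947$ ($h = \left(- \frac{1}{3}\right) \left(-11841\right) = 3947$)
$\frac{h}{-41088} - \frac{16564}{3953} = \frac{3947}{-41088} - \frac{16564}{3953} = 3947 \left(- \frac{1}{41088}\right) - \frac{16564}{3953} = - \frac{3947}{41088} - \frac{16564}{3953} = - \frac{696184123}{162420864}$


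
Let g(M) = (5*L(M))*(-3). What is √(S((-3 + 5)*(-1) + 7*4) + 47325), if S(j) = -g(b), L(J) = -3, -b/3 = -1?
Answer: 4*√2955 ≈ 217.44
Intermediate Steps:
b = 3 (b = -3*(-1) = 3)
g(M) = 45 (g(M) = (5*(-3))*(-3) = -15*(-3) = 45)
S(j) = -45 (S(j) = -1*45 = -45)
√(S((-3 + 5)*(-1) + 7*4) + 47325) = √(-45 + 47325) = √47280 = 4*√2955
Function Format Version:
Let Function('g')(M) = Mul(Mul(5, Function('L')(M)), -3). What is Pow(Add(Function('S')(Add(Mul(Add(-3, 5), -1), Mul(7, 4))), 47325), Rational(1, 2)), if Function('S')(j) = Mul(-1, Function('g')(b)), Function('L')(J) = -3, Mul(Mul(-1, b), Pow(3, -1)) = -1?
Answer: Mul(4, Pow(2955, Rational(1, 2))) ≈ 217.44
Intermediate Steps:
b = 3 (b = Mul(-3, -1) = 3)
Function('g')(M) = 45 (Function('g')(M) = Mul(Mul(5, -3), -3) = Mul(-15, -3) = 45)
Function('S')(j) = -45 (Function('S')(j) = Mul(-1, 45) = -45)
Pow(Add(Function('S')(Add(Mul(Add(-3, 5), -1), Mul(7, 4))), 47325), Rational(1, 2)) = Pow(Add(-45, 47325), Rational(1, 2)) = Pow(47280, Rational(1, 2)) = Mul(4, Pow(2955, Rational(1, 2)))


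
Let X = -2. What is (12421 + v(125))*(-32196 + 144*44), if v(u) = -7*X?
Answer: -321569100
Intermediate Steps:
v(u) = 14 (v(u) = -7*(-2) = 14)
(12421 + v(125))*(-32196 + 144*44) = (12421 + 14)*(-32196 + 144*44) = 12435*(-32196 + 6336) = 12435*(-25860) = -321569100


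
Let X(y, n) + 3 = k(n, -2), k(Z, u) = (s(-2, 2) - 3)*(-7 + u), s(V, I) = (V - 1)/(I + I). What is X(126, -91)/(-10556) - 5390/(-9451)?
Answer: 17417299/30696848 ≈ 0.56740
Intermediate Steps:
s(V, I) = (-1 + V)/(2*I) (s(V, I) = (-1 + V)/((2*I)) = (-1 + V)*(1/(2*I)) = (-1 + V)/(2*I))
k(Z, u) = 105/4 - 15*u/4 (k(Z, u) = ((1/2)*(-1 - 2)/2 - 3)*(-7 + u) = ((1/2)*(1/2)*(-3) - 3)*(-7 + u) = (-3/4 - 3)*(-7 + u) = -15*(-7 + u)/4 = 105/4 - 15*u/4)
X(y, n) = 123/4 (X(y, n) = -3 + (105/4 - 15/4*(-2)) = -3 + (105/4 + 15/2) = -3 + 135/4 = 123/4)
X(126, -91)/(-10556) - 5390/(-9451) = (123/4)/(-10556) - 5390/(-9451) = (123/4)*(-1/10556) - 5390*(-1/9451) = -123/42224 + 5390/9451 = 17417299/30696848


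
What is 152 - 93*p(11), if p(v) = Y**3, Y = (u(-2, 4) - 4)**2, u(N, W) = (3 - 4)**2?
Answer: -67645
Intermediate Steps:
u(N, W) = 1 (u(N, W) = (-1)**2 = 1)
Y = 9 (Y = (1 - 4)**2 = (-3)**2 = 9)
p(v) = 729 (p(v) = 9**3 = 729)
152 - 93*p(11) = 152 - 93*729 = 152 - 67797 = -67645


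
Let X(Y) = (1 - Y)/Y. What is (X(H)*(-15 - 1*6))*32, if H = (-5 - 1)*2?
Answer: 728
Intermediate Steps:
H = -12 (H = -6*2 = -12)
X(Y) = (1 - Y)/Y
(X(H)*(-15 - 1*6))*32 = (((1 - 1*(-12))/(-12))*(-15 - 1*6))*32 = ((-(1 + 12)/12)*(-15 - 6))*32 = (-1/12*13*(-21))*32 = -13/12*(-21)*32 = (91/4)*32 = 728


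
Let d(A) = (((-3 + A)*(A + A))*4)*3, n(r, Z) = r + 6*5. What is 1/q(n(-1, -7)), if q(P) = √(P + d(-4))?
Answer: √701/701 ≈ 0.037769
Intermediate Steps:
n(r, Z) = 30 + r (n(r, Z) = r + 30 = 30 + r)
d(A) = 24*A*(-3 + A) (d(A) = (((-3 + A)*(2*A))*4)*3 = ((2*A*(-3 + A))*4)*3 = (8*A*(-3 + A))*3 = 24*A*(-3 + A))
q(P) = √(672 + P) (q(P) = √(P + 24*(-4)*(-3 - 4)) = √(P + 24*(-4)*(-7)) = √(P + 672) = √(672 + P))
1/q(n(-1, -7)) = 1/(√(672 + (30 - 1))) = 1/(√(672 + 29)) = 1/(√701) = √701/701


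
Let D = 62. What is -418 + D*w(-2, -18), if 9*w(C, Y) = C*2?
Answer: -4010/9 ≈ -445.56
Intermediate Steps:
w(C, Y) = 2*C/9 (w(C, Y) = (C*2)/9 = (2*C)/9 = 2*C/9)
-418 + D*w(-2, -18) = -418 + 62*((2/9)*(-2)) = -418 + 62*(-4/9) = -418 - 248/9 = -4010/9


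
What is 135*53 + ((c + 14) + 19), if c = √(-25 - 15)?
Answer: 7188 + 2*I*√10 ≈ 7188.0 + 6.3246*I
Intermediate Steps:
c = 2*I*√10 (c = √(-40) = 2*I*√10 ≈ 6.3246*I)
135*53 + ((c + 14) + 19) = 135*53 + ((2*I*√10 + 14) + 19) = 7155 + ((14 + 2*I*√10) + 19) = 7155 + (33 + 2*I*√10) = 7188 + 2*I*√10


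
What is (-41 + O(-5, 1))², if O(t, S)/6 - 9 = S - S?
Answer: 169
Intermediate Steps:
O(t, S) = 54 (O(t, S) = 54 + 6*(S - S) = 54 + 6*0 = 54 + 0 = 54)
(-41 + O(-5, 1))² = (-41 + 54)² = 13² = 169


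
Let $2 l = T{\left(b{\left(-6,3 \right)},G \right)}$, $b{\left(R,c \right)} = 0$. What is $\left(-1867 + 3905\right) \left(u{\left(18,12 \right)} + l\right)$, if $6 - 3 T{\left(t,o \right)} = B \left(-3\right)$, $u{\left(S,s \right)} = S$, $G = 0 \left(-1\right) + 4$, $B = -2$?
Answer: $36684$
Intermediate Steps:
$G = 4$ ($G = 0 + 4 = 4$)
$T{\left(t,o \right)} = 0$ ($T{\left(t,o \right)} = 2 - \frac{\left(-2\right) \left(-3\right)}{3} = 2 - 2 = 0$)
$l = 0$ ($l = \frac{1}{2} \cdot 0 = 0$)
$\left(-1867 + 3905\right) \left(u{\left(18,12 \right)} + l\right) = \left(-1867 + 3905\right) \left(18 + 0\right) = 2038 \cdot 18 = 36684$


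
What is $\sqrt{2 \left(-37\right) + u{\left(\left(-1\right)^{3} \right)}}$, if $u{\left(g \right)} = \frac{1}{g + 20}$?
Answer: $\frac{i \sqrt{26695}}{19} \approx 8.5993 i$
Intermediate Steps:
$u{\left(g \right)} = \frac{1}{20 + g}$
$\sqrt{2 \left(-37\right) + u{\left(\left(-1\right)^{3} \right)}} = \sqrt{2 \left(-37\right) + \frac{1}{20 + \left(-1\right)^{3}}} = \sqrt{-74 + \frac{1}{20 - 1}} = \sqrt{-74 + \frac{1}{19}} = \sqrt{- \frac{1405}{19}} = \frac{i \sqrt{26695}}{19}$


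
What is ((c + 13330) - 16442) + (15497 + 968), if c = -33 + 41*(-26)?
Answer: 12254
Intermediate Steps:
c = -1099 (c = -33 - 1066 = -1099)
((c + 13330) - 16442) + (15497 + 968) = ((-1099 + 13330) - 16442) + (15497 + 968) = (12231 - 16442) + 16465 = -4211 + 16465 = 12254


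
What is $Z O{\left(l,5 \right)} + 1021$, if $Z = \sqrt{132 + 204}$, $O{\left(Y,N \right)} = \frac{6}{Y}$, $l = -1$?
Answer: $1021 - 24 \sqrt{21} \approx 911.02$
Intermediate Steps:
$Z = 4 \sqrt{21}$ ($Z = \sqrt{336} = 4 \sqrt{21} \approx 18.33$)
$Z O{\left(l,5 \right)} + 1021 = 4 \sqrt{21} \frac{6}{-1} + 1021 = 4 \sqrt{21} \cdot 6 \left(-1\right) + 1021 = 4 \sqrt{21} \left(-6\right) + 1021 = - 24 \sqrt{21} + 1021 = 1021 - 24 \sqrt{21}$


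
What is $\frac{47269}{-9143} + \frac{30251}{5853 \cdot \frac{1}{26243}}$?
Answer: $\frac{7258140681542}{53513979} \approx 1.3563 \cdot 10^{5}$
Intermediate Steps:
$\frac{47269}{-9143} + \frac{30251}{5853 \cdot \frac{1}{26243}} = 47269 \left(- \frac{1}{9143}\right) + \frac{30251}{5853 \cdot \frac{1}{26243}} = - \frac{47269}{9143} + \frac{30251}{\frac{5853}{26243}} = - \frac{47269}{9143} + 30251 \cdot \frac{26243}{5853} = - \frac{47269}{9143} + \frac{793876993}{5853} = \frac{7258140681542}{53513979}$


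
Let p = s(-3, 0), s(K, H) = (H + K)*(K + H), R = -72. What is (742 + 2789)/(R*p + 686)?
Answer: 3531/38 ≈ 92.921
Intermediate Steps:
s(K, H) = (H + K)² (s(K, H) = (H + K)*(H + K) = (H + K)²)
p = 9 (p = (0 - 3)² = (-3)² = 9)
(742 + 2789)/(R*p + 686) = (742 + 2789)/(-72*9 + 686) = 3531/(-648 + 686) = 3531/38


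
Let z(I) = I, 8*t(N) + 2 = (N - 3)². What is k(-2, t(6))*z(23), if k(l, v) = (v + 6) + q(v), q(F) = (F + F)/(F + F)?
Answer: 1449/8 ≈ 181.13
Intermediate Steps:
t(N) = -¼ + (-3 + N)²/8 (t(N) = -¼ + (N - 3)²/8 = -¼ + (-3 + N)²/8)
q(F) = 1 (q(F) = (2*F)/((2*F)) = (2*F)*(1/(2*F)) = 1)
k(l, v) = 7 + v (k(l, v) = (v + 6) + 1 = (6 + v) + 1 = 7 + v)
k(-2, t(6))*z(23) = (7 + (-¼ + (-3 + 6)²/8))*23 = (7 + (-¼ + (⅛)*3²))*23 = (7 + (-¼ + (⅛)*9))*23 = (7 + (-¼ + 9/8))*23 = (7 + 7/8)*23 = (63/8)*23 = 1449/8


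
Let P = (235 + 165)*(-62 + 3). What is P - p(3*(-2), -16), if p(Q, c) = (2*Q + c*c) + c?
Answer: -23828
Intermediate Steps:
p(Q, c) = c + c² + 2*Q (p(Q, c) = (2*Q + c²) + c = (c² + 2*Q) + c = c + c² + 2*Q)
P = -23600 (P = 400*(-59) = -23600)
P - p(3*(-2), -16) = -23600 - (-16 + (-16)² + 2*(3*(-2))) = -23600 - (-16 + 256 + 2*(-6)) = -23600 - (-16 + 256 - 12) = -23600 - 1*228 = -23600 - 228 = -23828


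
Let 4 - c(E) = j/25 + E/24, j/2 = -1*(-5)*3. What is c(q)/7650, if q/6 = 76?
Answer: -9/4250 ≈ -0.0021176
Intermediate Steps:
q = 456 (q = 6*76 = 456)
j = 30 (j = 2*(-1*(-5)*3) = 2*(5*3) = 2*15 = 30)
c(E) = 14/5 - E/24 (c(E) = 4 - (30/25 + E/24) = 4 - (30*(1/25) + E*(1/24)) = 4 - (6/5 + E/24) = 4 + (-6/5 - E/24) = 14/5 - E/24)
c(q)/7650 = (14/5 - 1/24*456)/7650 = (14/5 - 19)*(1/7650) = -81/5*1/7650 = -9/4250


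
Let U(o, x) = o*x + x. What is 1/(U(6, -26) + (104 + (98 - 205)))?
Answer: -1/185 ≈ -0.0054054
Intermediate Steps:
U(o, x) = x + o*x
1/(U(6, -26) + (104 + (98 - 205))) = 1/(-26*(1 + 6) + (104 + (98 - 205))) = 1/(-26*7 + (104 - 107)) = 1/(-182 - 3) = 1/(-185) = -1/185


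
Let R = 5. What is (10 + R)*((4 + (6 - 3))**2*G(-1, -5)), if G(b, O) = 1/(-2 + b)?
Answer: -245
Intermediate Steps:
(10 + R)*((4 + (6 - 3))**2*G(-1, -5)) = (10 + 5)*((4 + (6 - 3))**2/(-2 - 1)) = 15*((4 + 3)**2/(-3)) = 15*(7**2*(-1/3)) = 15*(49*(-1/3)) = 15*(-49/3) = -245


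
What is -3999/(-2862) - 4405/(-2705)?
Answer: 1561627/516114 ≈ 3.0257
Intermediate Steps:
-3999/(-2862) - 4405/(-2705) = -3999*(-1/2862) - 4405*(-1/2705) = 1333/954 + 881/541 = 1561627/516114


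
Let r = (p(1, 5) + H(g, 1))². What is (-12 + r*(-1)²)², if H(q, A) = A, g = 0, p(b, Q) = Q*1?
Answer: 576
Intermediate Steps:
p(b, Q) = Q
r = 36 (r = (5 + 1)² = 6² = 36)
(-12 + r*(-1)²)² = (-12 + 36*(-1)²)² = (-12 + 36*1)² = (-12 + 36)² = 24² = 576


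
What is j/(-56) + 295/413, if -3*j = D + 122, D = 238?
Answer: 20/7 ≈ 2.8571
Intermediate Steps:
j = -120 (j = -(238 + 122)/3 = -1/3*360 = -120)
j/(-56) + 295/413 = -120/(-56) + 295/413 = -120*(-1/56) + 295*(1/413) = 15/7 + 5/7 = 20/7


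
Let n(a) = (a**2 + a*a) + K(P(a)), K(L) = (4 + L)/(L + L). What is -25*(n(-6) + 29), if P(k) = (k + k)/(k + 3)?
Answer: -2550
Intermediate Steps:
P(k) = 2*k/(3 + k) (P(k) = (2*k)/(3 + k) = 2*k/(3 + k))
K(L) = (4 + L)/(2*L) (K(L) = (4 + L)/((2*L)) = (4 + L)*(1/(2*L)) = (4 + L)/(2*L))
n(a) = 2*a**2 + (3 + a)*(4 + 2*a/(3 + a))/(4*a) (n(a) = (a**2 + a*a) + (4 + 2*a/(3 + a))/(2*((2*a/(3 + a)))) = (a**2 + a**2) + ((3 + a)/(2*a))*(4 + 2*a/(3 + a))/2 = 2*a**2 + (3 + a)*(4 + 2*a/(3 + a))/(4*a))
-25*(n(-6) + 29) = -25*((3/2 + 2*(-6)**2 + 3/(-6)) + 29) = -25*((3/2 + 2*36 + 3*(-1/6)) + 29) = -25*((3/2 + 72 - 1/2) + 29) = -25*(73 + 29) = -25*102 = -2550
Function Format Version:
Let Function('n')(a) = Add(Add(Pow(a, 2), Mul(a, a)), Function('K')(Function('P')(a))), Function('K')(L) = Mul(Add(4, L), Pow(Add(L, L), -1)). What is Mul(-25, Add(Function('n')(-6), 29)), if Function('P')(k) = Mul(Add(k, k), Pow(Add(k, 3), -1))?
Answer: -2550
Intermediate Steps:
Function('P')(k) = Mul(2, k, Pow(Add(3, k), -1)) (Function('P')(k) = Mul(Mul(2, k), Pow(Add(3, k), -1)) = Mul(2, k, Pow(Add(3, k), -1)))
Function('K')(L) = Mul(Rational(1, 2), Pow(L, -1), Add(4, L)) (Function('K')(L) = Mul(Add(4, L), Pow(Mul(2, L), -1)) = Mul(Add(4, L), Mul(Rational(1, 2), Pow(L, -1))) = Mul(Rational(1, 2), Pow(L, -1), Add(4, L)))
Function('n')(a) = Add(Mul(2, Pow(a, 2)), Mul(Rational(1, 4), Pow(a, -1), Add(3, a), Add(4, Mul(2, a, Pow(Add(3, a), -1))))) (Function('n')(a) = Add(Add(Pow(a, 2), Mul(a, a)), Mul(Rational(1, 2), Pow(Mul(2, a, Pow(Add(3, a), -1)), -1), Add(4, Mul(2, a, Pow(Add(3, a), -1))))) = Add(Add(Pow(a, 2), Pow(a, 2)), Mul(Rational(1, 2), Mul(Rational(1, 2), Pow(a, -1), Add(3, a)), Add(4, Mul(2, a, Pow(Add(3, a), -1))))) = Add(Mul(2, Pow(a, 2)), Mul(Rational(1, 4), Pow(a, -1), Add(3, a), Add(4, Mul(2, a, Pow(Add(3, a), -1))))))
Mul(-25, Add(Function('n')(-6), 29)) = Mul(-25, Add(Add(Rational(3, 2), Mul(2, Pow(-6, 2)), Mul(3, Pow(-6, -1))), 29)) = Mul(-25, Add(Add(Rational(3, 2), Mul(2, 36), Mul(3, Rational(-1, 6))), 29)) = Mul(-25, Add(Add(Rational(3, 2), 72, Rational(-1, 2)), 29)) = Mul(-25, Add(73, 29)) = Mul(-25, 102) = -2550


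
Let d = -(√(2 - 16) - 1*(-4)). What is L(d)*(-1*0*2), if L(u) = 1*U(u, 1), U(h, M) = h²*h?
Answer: 0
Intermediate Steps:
U(h, M) = h³
d = -4 - I*√14 (d = -(√(-14) + 4) = -(I*√14 + 4) = -(4 + I*√14) = -4 - I*√14 ≈ -4.0 - 3.7417*I)
L(u) = u³ (L(u) = 1*u³ = u³)
L(d)*(-1*0*2) = (-4 - I*√14)³*(-1*0*2) = (-4 - I*√14)³*(0*2) = (-4 - I*√14)³*0 = 0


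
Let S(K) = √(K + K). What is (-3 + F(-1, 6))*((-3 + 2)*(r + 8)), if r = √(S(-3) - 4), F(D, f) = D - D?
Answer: 24 + 3*√(-4 + I*√6) ≈ 25.763 + 6.2535*I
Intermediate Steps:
F(D, f) = 0
S(K) = √2*√K (S(K) = √(2*K) = √2*√K)
r = √(-4 + I*√6) (r = √(√2*√(-3) - 4) = √(√2*(I*√3) - 4) = √(I*√6 - 4) = √(-4 + I*√6) ≈ 0.58754 + 2.0845*I)
(-3 + F(-1, 6))*((-3 + 2)*(r + 8)) = (-3 + 0)*((-3 + 2)*(√(-4 + I*√6) + 8)) = -(-3)*(8 + √(-4 + I*√6)) = -3*(-8 - √(-4 + I*√6)) = 24 + 3*√(-4 + I*√6)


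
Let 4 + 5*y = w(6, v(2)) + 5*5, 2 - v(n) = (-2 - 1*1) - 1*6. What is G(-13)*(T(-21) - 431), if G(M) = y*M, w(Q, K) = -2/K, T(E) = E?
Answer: 1345604/55 ≈ 24466.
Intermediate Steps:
v(n) = 11 (v(n) = 2 - ((-2 - 1*1) - 1*6) = 2 - ((-2 - 1) - 6) = 2 - (-3 - 6) = 2 - 1*(-9) = 2 + 9 = 11)
y = 229/55 (y = -⅘ + (-2/11 + 5*5)/5 = -⅘ + (-2*1/11 + 25)/5 = -⅘ + (-2/11 + 25)/5 = -⅘ + (⅕)*(273/11) = -⅘ + 273/55 = 229/55 ≈ 4.1636)
G(M) = 229*M/55
G(-13)*(T(-21) - 431) = ((229/55)*(-13))*(-21 - 431) = -2977/55*(-452) = 1345604/55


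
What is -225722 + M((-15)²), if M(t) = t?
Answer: -225497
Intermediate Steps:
-225722 + M((-15)²) = -225722 + (-15)² = -225722 + 225 = -225497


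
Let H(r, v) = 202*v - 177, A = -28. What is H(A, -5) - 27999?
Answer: -29186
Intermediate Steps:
H(r, v) = -177 + 202*v
H(A, -5) - 27999 = (-177 + 202*(-5)) - 27999 = (-177 - 1010) - 27999 = -1187 - 27999 = -29186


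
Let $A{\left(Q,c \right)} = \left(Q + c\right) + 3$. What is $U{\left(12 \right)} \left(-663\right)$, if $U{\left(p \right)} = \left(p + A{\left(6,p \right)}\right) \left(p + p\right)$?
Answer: $-525096$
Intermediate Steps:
$A{\left(Q,c \right)} = 3 + Q + c$
$U{\left(p \right)} = 2 p \left(9 + 2 p\right)$ ($U{\left(p \right)} = \left(p + \left(3 + 6 + p\right)\right) \left(p + p\right) = \left(p + \left(9 + p\right)\right) 2 p = \left(9 + 2 p\right) 2 p = 2 p \left(9 + 2 p\right)$)
$U{\left(12 \right)} \left(-663\right) = 2 \cdot 12 \left(9 + 2 \cdot 12\right) \left(-663\right) = 2 \cdot 12 \left(9 + 24\right) \left(-663\right) = 2 \cdot 12 \cdot 33 \left(-663\right) = 792 \left(-663\right) = -525096$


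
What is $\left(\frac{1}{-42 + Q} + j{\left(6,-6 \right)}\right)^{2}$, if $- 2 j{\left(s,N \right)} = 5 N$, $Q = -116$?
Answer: $\frac{5612161}{24964} \approx 224.81$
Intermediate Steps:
$j{\left(s,N \right)} = - \frac{5 N}{2}$
$\left(\frac{1}{-42 + Q} + j{\left(6,-6 \right)}\right)^{2} = \left(\frac{1}{-42 - 116} - -15\right)^{2} = \left(\frac{1}{-158} + 15\right)^{2} = \left(- \frac{1}{158} + 15\right)^{2} = \left(\frac{2369}{158}\right)^{2} = \frac{5612161}{24964}$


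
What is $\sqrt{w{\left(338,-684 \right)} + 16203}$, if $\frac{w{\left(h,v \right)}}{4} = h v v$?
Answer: $\sqrt{632557515} \approx 25151.0$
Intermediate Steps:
$w{\left(h,v \right)} = 4 h v^{2}$ ($w{\left(h,v \right)} = 4 h v v = 4 h v^{2}$)
$\sqrt{w{\left(338,-684 \right)} + 16203} = \sqrt{4 \cdot 338 \left(-684\right)^{2} + 16203} = \sqrt{4 \cdot 338 \cdot 467856 + 16203} = \sqrt{632541312 + 16203} = \sqrt{632557515}$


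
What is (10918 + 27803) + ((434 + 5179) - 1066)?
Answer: 43268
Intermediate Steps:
(10918 + 27803) + ((434 + 5179) - 1066) = 38721 + (5613 - 1066) = 38721 + 4547 = 43268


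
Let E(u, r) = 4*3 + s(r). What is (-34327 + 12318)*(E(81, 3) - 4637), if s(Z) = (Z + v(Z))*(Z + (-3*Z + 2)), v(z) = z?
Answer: 102319841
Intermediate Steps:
s(Z) = 2*Z*(2 - 2*Z) (s(Z) = (Z + Z)*(Z + (-3*Z + 2)) = (2*Z)*(Z + (2 - 3*Z)) = (2*Z)*(2 - 2*Z) = 2*Z*(2 - 2*Z))
E(u, r) = 12 + 4*r*(1 - r) (E(u, r) = 4*3 + 4*r*(1 - r) = 12 + 4*r*(1 - r))
(-34327 + 12318)*(E(81, 3) - 4637) = (-34327 + 12318)*((12 - 4*3**2 + 4*3) - 4637) = -22009*((12 - 4*9 + 12) - 4637) = -22009*((12 - 36 + 12) - 4637) = -22009*(-12 - 4637) = -22009*(-4649) = 102319841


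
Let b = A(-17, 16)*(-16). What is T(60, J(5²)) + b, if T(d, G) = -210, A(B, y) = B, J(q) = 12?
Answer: 62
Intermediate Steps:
b = 272 (b = -17*(-16) = 272)
T(60, J(5²)) + b = -210 + 272 = 62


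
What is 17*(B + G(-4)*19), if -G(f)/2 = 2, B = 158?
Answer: 1394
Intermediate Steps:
G(f) = -4 (G(f) = -2*2 = -4)
17*(B + G(-4)*19) = 17*(158 - 4*19) = 17*(158 - 76) = 17*82 = 1394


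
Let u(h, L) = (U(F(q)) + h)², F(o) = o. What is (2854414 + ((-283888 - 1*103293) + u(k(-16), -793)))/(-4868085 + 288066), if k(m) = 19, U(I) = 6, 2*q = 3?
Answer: -2467858/4580019 ≈ -0.53883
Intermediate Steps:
q = 3/2 (q = (½)*3 = 3/2 ≈ 1.5000)
u(h, L) = (6 + h)²
(2854414 + ((-283888 - 1*103293) + u(k(-16), -793)))/(-4868085 + 288066) = (2854414 + ((-283888 - 1*103293) + (6 + 19)²))/(-4868085 + 288066) = (2854414 + ((-283888 - 103293) + 25²))/(-4580019) = (2854414 + (-387181 + 625))*(-1/4580019) = (2854414 - 386556)*(-1/4580019) = 2467858*(-1/4580019) = -2467858/4580019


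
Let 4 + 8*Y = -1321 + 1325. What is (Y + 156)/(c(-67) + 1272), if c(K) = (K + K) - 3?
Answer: 156/1135 ≈ 0.13744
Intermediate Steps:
c(K) = -3 + 2*K (c(K) = 2*K - 3 = -3 + 2*K)
Y = 0 (Y = -1/2 + (-1321 + 1325)/8 = -1/2 + (1/8)*4 = -1/2 + 1/2 = 0)
(Y + 156)/(c(-67) + 1272) = (0 + 156)/((-3 + 2*(-67)) + 1272) = 156/((-3 - 134) + 1272) = 156/(-137 + 1272) = 156/1135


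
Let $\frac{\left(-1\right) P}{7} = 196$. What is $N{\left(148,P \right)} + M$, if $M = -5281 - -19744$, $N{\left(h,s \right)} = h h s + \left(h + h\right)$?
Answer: $-30037529$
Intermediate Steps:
$P = -1372$ ($P = \left(-7\right) 196 = -1372$)
$N{\left(h,s \right)} = 2 h + s h^{2}$ ($N{\left(h,s \right)} = h^{2} s + 2 h = s h^{2} + 2 h = 2 h + s h^{2}$)
$M = 14463$ ($M = -5281 + 19744 = 14463$)
$N{\left(148,P \right)} + M = 148 \left(2 + 148 \left(-1372\right)\right) + 14463 = 148 \left(2 - 203056\right) + 14463 = 148 \left(-203054\right) + 14463 = -30051992 + 14463 = -30037529$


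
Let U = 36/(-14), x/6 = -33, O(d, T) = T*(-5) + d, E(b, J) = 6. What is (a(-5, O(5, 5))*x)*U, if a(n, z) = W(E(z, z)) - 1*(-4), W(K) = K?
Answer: 35640/7 ≈ 5091.4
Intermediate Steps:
O(d, T) = d - 5*T (O(d, T) = -5*T + d = d - 5*T)
x = -198 (x = 6*(-33) = -198)
U = -18/7 (U = 36*(-1/14) = -18/7 ≈ -2.5714)
a(n, z) = 10 (a(n, z) = 6 - 1*(-4) = 6 + 4 = 10)
(a(-5, O(5, 5))*x)*U = (10*(-198))*(-18/7) = -1980*(-18/7) = 35640/7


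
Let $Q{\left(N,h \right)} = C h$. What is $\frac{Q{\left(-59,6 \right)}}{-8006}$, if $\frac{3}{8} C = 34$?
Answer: $- \frac{272}{4003} \approx -0.067949$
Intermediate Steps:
$C = \frac{272}{3}$ ($C = \frac{8}{3} \cdot 34 = \frac{272}{3} \approx 90.667$)
$Q{\left(N,h \right)} = \frac{272 h}{3}$
$\frac{Q{\left(-59,6 \right)}}{-8006} = \frac{\frac{272}{3} \cdot 6}{-8006} = 544 \left(- \frac{1}{8006}\right) = - \frac{272}{4003}$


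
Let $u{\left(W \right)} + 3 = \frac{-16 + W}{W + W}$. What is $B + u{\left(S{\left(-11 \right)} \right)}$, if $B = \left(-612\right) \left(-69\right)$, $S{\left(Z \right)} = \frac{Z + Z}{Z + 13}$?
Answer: $\frac{928977}{22} \approx 42226.0$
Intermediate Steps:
$S{\left(Z \right)} = \frac{2 Z}{13 + Z}$
$u{\left(W \right)} = -3 + \frac{-16 + W}{2 W}$ ($u{\left(W \right)} = -3 + \frac{-16 + W}{W + W} = -3 + \frac{-16 + W}{2 W}$)
$B = 42228$
$B + u{\left(S{\left(-11 \right)} \right)} = 42228 - \left(\frac{5}{2} + \frac{8}{2 \left(-11\right) \frac{1}{13 - 11}}\right) = 42228 - \left(\frac{5}{2} + \frac{8}{2 \left(-11\right) \frac{1}{2}}\right) = 42228 - \left(\frac{5}{2} + \frac{8}{-11}\right) = 42228 - \frac{39}{22} = \frac{928977}{22}$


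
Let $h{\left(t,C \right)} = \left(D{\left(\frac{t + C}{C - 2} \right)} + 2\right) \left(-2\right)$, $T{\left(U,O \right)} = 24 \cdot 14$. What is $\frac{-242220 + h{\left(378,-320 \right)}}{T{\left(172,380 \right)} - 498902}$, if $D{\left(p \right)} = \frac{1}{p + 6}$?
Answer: $\frac{113482105}{233578171} \approx 0.48584$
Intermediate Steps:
$T{\left(U,O \right)} = 336$
$D{\left(p \right)} = \frac{1}{6 + p}$
$h{\left(t,C \right)} = -4 - \frac{2}{6 + \frac{C + t}{-2 + C}}$ ($h{\left(t,C \right)} = \left(\frac{1}{6 + \frac{t + C}{C - 2}} + 2\right) \left(-2\right) = \left(\frac{1}{6 + \frac{C + t}{-2 + C}} + 2\right) \left(-2\right) = \left(2 + \frac{1}{6 + \frac{C + t}{-2 + C}}\right) \left(-2\right) = -4 - \frac{2}{6 + \frac{C + t}{-2 + C}}$)
$\frac{-242220 + h{\left(378,-320 \right)}}{T{\left(172,380 \right)} - 498902} = \frac{-242220 + \frac{2 \left(26 - -4800 - 756\right)}{-12 + 378 + 7 \left(-320\right)}}{336 - 498902} = \frac{-242220 + \frac{2 \left(26 + 4800 - 756\right)}{-12 + 378 - 2240}}{-498566} = \left(-242220 + 2 \frac{1}{-1874} \cdot 4070\right) \left(- \frac{1}{498566}\right) = \left(-242220 + 2 \left(- \frac{1}{1874}\right) 4070\right) \left(- \frac{1}{498566}\right) = \left(-242220 - \frac{4070}{937}\right) \left(- \frac{1}{498566}\right) = \left(- \frac{226964210}{937}\right) \left(- \frac{1}{498566}\right) = \frac{113482105}{233578171}$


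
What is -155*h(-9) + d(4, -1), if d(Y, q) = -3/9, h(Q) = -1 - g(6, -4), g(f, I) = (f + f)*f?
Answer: 33944/3 ≈ 11315.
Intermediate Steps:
g(f, I) = 2*f² (g(f, I) = (2*f)*f = 2*f²)
h(Q) = -73 (h(Q) = -1 - 2*6² = -1 - 2*36 = -1 - 1*72 = -1 - 72 = -73)
d(Y, q) = -⅓ (d(Y, q) = -3*⅑ = -⅓)
-155*h(-9) + d(4, -1) = -155*(-73) - ⅓ = 11315 - ⅓ = 33944/3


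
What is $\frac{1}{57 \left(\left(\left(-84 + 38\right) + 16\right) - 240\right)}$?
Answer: $- \frac{1}{15390} \approx -6.4977 \cdot 10^{-5}$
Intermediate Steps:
$\frac{1}{57 \left(\left(\left(-84 + 38\right) + 16\right) - 240\right)} = \frac{1}{57 \left(\left(-46 + 16\right) - 240\right)} = \frac{1}{57 \left(-30 - 240\right)} = \frac{1}{57 \left(-270\right)} = \frac{1}{-15390} = - \frac{1}{15390}$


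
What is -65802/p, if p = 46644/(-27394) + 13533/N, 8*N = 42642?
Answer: -3202733993679/40699607 ≈ -78692.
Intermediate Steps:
N = 21321/4 (N = (⅛)*42642 = 21321/4 ≈ 5330.3)
p = 81399214/97344579 (p = 46644/(-27394) + 13533/(21321/4) = 46644*(-1/27394) + 13533*(4/21321) = -23322/13697 + 18044/7107 = 81399214/97344579 ≈ 0.83620)
-65802/p = -65802/81399214/97344579 = -65802*97344579/81399214 = -3202733993679/40699607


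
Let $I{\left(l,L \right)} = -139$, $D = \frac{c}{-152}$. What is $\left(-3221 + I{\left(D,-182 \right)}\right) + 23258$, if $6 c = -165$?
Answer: $19898$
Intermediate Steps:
$c = - \frac{55}{2}$ ($c = \frac{1}{6} \left(-165\right) = - \frac{55}{2} \approx -27.5$)
$D = \frac{55}{304}$ ($D = - \frac{55}{2 \left(-152\right)} = \left(- \frac{55}{2}\right) \left(- \frac{1}{152}\right) = \frac{55}{304} \approx 0.18092$)
$\left(-3221 + I{\left(D,-182 \right)}\right) + 23258 = \left(-3221 - 139\right) + 23258 = -3360 + 23258 = 19898$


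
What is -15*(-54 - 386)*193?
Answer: 1273800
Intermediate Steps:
-15*(-54 - 386)*193 = -(-6600)*193 = -15*(-84920) = 1273800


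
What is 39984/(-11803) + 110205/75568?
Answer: -1720761297/891929104 ≈ -1.9293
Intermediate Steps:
39984/(-11803) + 110205/75568 = 39984*(-1/11803) + 110205*(1/75568) = -39984/11803 + 110205/75568 = -1720761297/891929104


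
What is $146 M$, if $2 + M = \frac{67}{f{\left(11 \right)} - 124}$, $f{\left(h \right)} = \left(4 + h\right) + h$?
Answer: $- \frac{19199}{49} \approx -391.82$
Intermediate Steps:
$f{\left(h \right)} = 4 + 2 h$
$M = - \frac{263}{98}$ ($M = -2 + \frac{67}{\left(4 + 2 \cdot 11\right) - 124} = -2 + \frac{67}{\left(4 + 22\right) - 124} = -2 + \frac{67}{26 - 124} = -2 + \frac{67}{-98} = -2 + 67 \left(- \frac{1}{98}\right) = -2 - \frac{67}{98} = - \frac{263}{98} \approx -2.6837$)
$146 M = 146 \left(- \frac{263}{98}\right) = - \frac{19199}{49}$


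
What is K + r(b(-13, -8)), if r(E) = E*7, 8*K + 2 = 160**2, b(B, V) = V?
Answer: 12575/4 ≈ 3143.8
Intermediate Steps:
K = 12799/4 (K = -1/4 + (1/8)*160**2 = -1/4 + (1/8)*25600 = -1/4 + 3200 = 12799/4 ≈ 3199.8)
r(E) = 7*E
K + r(b(-13, -8)) = 12799/4 + 7*(-8) = 12799/4 - 56 = 12575/4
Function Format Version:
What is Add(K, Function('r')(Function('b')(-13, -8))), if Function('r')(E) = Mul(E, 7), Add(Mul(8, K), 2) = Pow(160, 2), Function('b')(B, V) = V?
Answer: Rational(12575, 4) ≈ 3143.8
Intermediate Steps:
K = Rational(12799, 4) (K = Add(Rational(-1, 4), Mul(Rational(1, 8), Pow(160, 2))) = Add(Rational(-1, 4), Mul(Rational(1, 8), 25600)) = Add(Rational(-1, 4), 3200) = Rational(12799, 4) ≈ 3199.8)
Function('r')(E) = Mul(7, E)
Add(K, Function('r')(Function('b')(-13, -8))) = Add(Rational(12799, 4), Mul(7, -8)) = Add(Rational(12799, 4), -56) = Rational(12575, 4)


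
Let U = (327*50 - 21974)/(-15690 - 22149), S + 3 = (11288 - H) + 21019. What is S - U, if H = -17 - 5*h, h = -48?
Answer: 1213907335/37839 ≈ 32081.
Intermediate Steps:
H = 223 (H = -17 - 5*(-48) = -17 + 240 = 223)
S = 32081 (S = -3 + ((11288 - 1*223) + 21019) = -3 + ((11288 - 223) + 21019) = -3 + (11065 + 21019) = -3 + 32084 = 32081)
U = 5624/37839 (U = (16350 - 21974)/(-37839) = -5624*(-1/37839) = 5624/37839 ≈ 0.14863)
S - U = 32081 - 1*5624/37839 = 32081 - 5624/37839 = 1213907335/37839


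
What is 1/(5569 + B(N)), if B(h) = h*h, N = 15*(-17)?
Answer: 1/70594 ≈ 1.4166e-5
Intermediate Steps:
N = -255
B(h) = h²
1/(5569 + B(N)) = 1/(5569 + (-255)²) = 1/(5569 + 65025) = 1/70594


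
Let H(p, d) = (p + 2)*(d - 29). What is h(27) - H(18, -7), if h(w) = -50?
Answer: 670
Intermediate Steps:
H(p, d) = (-29 + d)*(2 + p) (H(p, d) = (2 + p)*(-29 + d) = (-29 + d)*(2 + p))
h(27) - H(18, -7) = -50 - (-58 - 29*18 + 2*(-7) - 7*18) = -50 - (-58 - 522 - 14 - 126) = -50 - 1*(-720) = -50 + 720 = 670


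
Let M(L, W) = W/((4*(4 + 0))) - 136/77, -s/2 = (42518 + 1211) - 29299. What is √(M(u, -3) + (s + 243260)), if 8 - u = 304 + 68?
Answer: √20338656261/308 ≈ 463.03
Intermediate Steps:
s = -28860 (s = -2*((42518 + 1211) - 29299) = -2*(43729 - 29299) = -2*14430 = -28860)
u = -364 (u = 8 - (304 + 68) = 8 - 1*372 = 8 - 372 = -364)
M(L, W) = -136/77 + W/16 (M(L, W) = W/((4*4)) - 136*1/77 = W/16 - 136/77 = -136/77 + W/16)
√(M(u, -3) + (s + 243260)) = √((-136/77 + (1/16)*(-3)) + (-28860 + 243260)) = √((-136/77 - 3/16) + 214400) = √(-2407/1232 + 214400) = √(264138393/1232) = √20338656261/308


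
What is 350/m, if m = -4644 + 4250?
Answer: -175/197 ≈ -0.88832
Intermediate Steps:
m = -394
350/m = 350/(-394) = 350*(-1/394) = -175/197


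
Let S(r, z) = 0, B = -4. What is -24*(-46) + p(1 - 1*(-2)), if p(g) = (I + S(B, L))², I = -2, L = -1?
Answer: 1108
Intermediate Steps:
p(g) = 4 (p(g) = (-2 + 0)² = (-2)² = 4)
-24*(-46) + p(1 - 1*(-2)) = -24*(-46) + 4 = 1104 + 4 = 1108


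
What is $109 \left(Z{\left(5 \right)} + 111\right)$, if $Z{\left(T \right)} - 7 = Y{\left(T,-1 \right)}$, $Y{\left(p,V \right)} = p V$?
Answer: $12317$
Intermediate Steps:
$Y{\left(p,V \right)} = V p$
$Z{\left(T \right)} = 7 - T$
$109 \left(Z{\left(5 \right)} + 111\right) = 109 \left(\left(7 - 5\right) + 111\right) = 109 \left(2 + 111\right) = 109 \cdot 113 = 12317$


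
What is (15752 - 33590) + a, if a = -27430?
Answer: -45268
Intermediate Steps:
(15752 - 33590) + a = (15752 - 33590) - 27430 = -17838 - 27430 = -45268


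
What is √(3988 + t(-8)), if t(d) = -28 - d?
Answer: 8*√62 ≈ 62.992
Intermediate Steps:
√(3988 + t(-8)) = √(3988 + (-28 - 1*(-8))) = √(3988 + (-28 + 8)) = √(3988 - 20) = √3968 = 8*√62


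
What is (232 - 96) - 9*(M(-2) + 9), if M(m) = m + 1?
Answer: 64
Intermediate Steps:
M(m) = 1 + m
(232 - 96) - 9*(M(-2) + 9) = (232 - 96) - 9*((1 - 2) + 9) = 136 - 9*(-1 + 9) = 136 - 9*8 = 136 - 72 = 64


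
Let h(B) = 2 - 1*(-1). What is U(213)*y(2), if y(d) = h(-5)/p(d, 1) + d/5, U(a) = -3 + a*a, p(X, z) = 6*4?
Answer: 476343/20 ≈ 23817.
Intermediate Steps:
p(X, z) = 24
h(B) = 3 (h(B) = 2 + 1 = 3)
U(a) = -3 + a**2
y(d) = 1/8 + d/5 (y(d) = 3/24 + d/5 = 3*(1/24) + d*(1/5) = 1/8 + d/5)
U(213)*y(2) = (-3 + 213**2)*(1/8 + (1/5)*2) = (-3 + 45369)*(1/8 + 2/5) = 45366*(21/40) = 476343/20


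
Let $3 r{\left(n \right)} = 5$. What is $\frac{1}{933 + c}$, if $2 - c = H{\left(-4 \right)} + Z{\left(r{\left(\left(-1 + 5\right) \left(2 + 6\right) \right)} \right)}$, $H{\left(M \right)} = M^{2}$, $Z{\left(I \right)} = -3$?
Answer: $\frac{1}{922} \approx 0.0010846$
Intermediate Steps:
$r{\left(n \right)} = \frac{5}{3}$ ($r{\left(n \right)} = \frac{1}{3} \cdot 5 = \frac{5}{3}$)
$c = -11$ ($c = 2 - \left(\left(-4\right)^{2} - 3\right) = 2 - \left(16 - 3\right) = 2 - 13 = -11$)
$\frac{1}{933 + c} = \frac{1}{933 - 11} = \frac{1}{922}$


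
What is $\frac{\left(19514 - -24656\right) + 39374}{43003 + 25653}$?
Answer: $\frac{10443}{8582} \approx 1.2168$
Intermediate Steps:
$\frac{\left(19514 - -24656\right) + 39374}{43003 + 25653} = \frac{\left(19514 + 24656\right) + 39374}{68656} = \left(44170 + 39374\right) \frac{1}{68656} = 83544 \cdot \frac{1}{68656} = \frac{10443}{8582}$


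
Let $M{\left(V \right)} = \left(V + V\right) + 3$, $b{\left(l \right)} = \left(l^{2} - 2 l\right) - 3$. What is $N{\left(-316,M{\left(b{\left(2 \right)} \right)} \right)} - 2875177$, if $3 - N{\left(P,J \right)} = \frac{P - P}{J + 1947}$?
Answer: $-2875174$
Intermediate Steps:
$b{\left(l \right)} = -3 + l^{2} - 2 l$
$M{\left(V \right)} = 3 + 2 V$ ($M{\left(V \right)} = 2 V + 3 = 3 + 2 V$)
$N{\left(P,J \right)} = 3$ ($N{\left(P,J \right)} = 3 - \frac{P - P}{J + 1947} = 3 - \frac{0}{1947 + J} = 3 - 0 = 3 + 0 = 3$)
$N{\left(-316,M{\left(b{\left(2 \right)} \right)} \right)} - 2875177 = 3 - 2875177 = -2875174$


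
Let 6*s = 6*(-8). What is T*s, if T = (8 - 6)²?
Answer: -32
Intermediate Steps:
s = -8 (s = (6*(-8))/6 = (⅙)*(-48) = -8)
T = 4 (T = 2² = 4)
T*s = 4*(-8) = -32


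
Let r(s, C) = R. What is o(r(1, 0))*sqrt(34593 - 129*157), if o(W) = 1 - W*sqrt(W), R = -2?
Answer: 2*sqrt(3585) + 4*I*sqrt(7170) ≈ 119.75 + 338.7*I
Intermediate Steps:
r(s, C) = -2
o(W) = 1 - W**(3/2)
o(r(1, 0))*sqrt(34593 - 129*157) = (1 - (-2)**(3/2))*sqrt(34593 - 129*157) = (1 - (-2)*I*sqrt(2))*sqrt(34593 - 20253) = (1 + 2*I*sqrt(2))*sqrt(14340) = (1 + 2*I*sqrt(2))*(2*sqrt(3585)) = 2*sqrt(3585)*(1 + 2*I*sqrt(2))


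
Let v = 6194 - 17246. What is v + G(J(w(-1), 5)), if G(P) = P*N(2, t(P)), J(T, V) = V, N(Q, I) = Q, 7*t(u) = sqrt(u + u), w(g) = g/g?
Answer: -11042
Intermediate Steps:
w(g) = 1
v = -11052
t(u) = sqrt(2)*sqrt(u)/7 (t(u) = sqrt(u + u)/7 = sqrt(2*u)/7 = (sqrt(2)*sqrt(u))/7 = sqrt(2)*sqrt(u)/7)
G(P) = 2*P (G(P) = P*2 = 2*P)
v + G(J(w(-1), 5)) = -11052 + 2*5 = -11052 + 10 = -11042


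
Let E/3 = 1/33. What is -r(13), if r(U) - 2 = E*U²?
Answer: -191/11 ≈ -17.364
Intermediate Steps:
E = 1/11 (E = 3/33 = 3*(1/33) = 1/11 ≈ 0.090909)
r(U) = 2 + U²/11
-r(13) = -(2 + (1/11)*13²) = -(2 + (1/11)*169) = -(2 + 169/11) = -1*191/11 = -191/11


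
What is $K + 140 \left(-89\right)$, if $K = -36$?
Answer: $-12496$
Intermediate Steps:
$K + 140 \left(-89\right) = -36 + 140 \left(-89\right) = -36 - 12460 = -12496$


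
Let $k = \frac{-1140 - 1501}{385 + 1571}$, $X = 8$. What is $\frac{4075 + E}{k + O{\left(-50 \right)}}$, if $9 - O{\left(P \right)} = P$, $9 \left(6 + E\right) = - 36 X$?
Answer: $\frac{7896372}{112763} \approx 70.026$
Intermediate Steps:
$k = - \frac{2641}{1956} \approx -1.3502$
$E = -38$ ($E = -6 + \frac{\left(-36\right) 8}{9} = -6 + \frac{1}{9} \left(-288\right) = -6 - 32 = -38$)
$O{\left(P \right)} = 9 - P$
$\frac{4075 + E}{k + O{\left(-50 \right)}} = \frac{4075 - 38}{- \frac{2641}{1956} + \left(9 - -50\right)} = \frac{4037}{- \frac{2641}{1956} + \left(9 + 50\right)} = \frac{4037}{- \frac{2641}{1956} + 59} = \frac{4037}{\frac{112763}{1956}} = 4037 \cdot \frac{1956}{112763} = \frac{7896372}{112763}$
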